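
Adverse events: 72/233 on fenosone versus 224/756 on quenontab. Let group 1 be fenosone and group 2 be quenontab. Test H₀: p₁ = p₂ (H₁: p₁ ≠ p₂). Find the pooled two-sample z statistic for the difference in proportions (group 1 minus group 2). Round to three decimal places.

p̂₁ = 72/233 ≈ 0.309013, p̂₂ = 224/756 ≈ 0.296296.
Pooled p̂ = (72+224)/(233+756) = 296/989 = 0.299292.
SE = √(0.209716 × 0.0056146) = 0.034314.
z = (0.309013 − 0.296296)/0.034314 = 0.012717/0.034314 = 0.371.
Two-sided p-value ≈ 2·Φ(−0.371) = 0.7109.

z = 0.371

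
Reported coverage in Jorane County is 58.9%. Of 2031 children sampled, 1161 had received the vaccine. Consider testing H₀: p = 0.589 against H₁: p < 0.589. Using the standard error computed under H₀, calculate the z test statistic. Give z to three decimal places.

p̂ = 1161/2031 ≈ 0.57164.
SE = √(p₀(1−p₀)/n) = √(0.24208/2031) = 0.01092.
z = (0.57164 − 0.589)/0.01092 = -0.01736/0.01092 = -1.590.
p-value = P(Z < -1.590) ≈ 0.0559.

z = -1.590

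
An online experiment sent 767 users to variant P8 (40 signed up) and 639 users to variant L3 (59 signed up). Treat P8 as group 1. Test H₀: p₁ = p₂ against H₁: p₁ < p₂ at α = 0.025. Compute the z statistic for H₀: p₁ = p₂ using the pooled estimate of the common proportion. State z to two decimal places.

p̂₁ = 40/767 ≈ 0.0522, p̂₂ = 59/639 ≈ 0.0923.
Pooled p̂ = (40+59)/(767+639) = 99/1406 = 0.0704.
SE = √(p̂(1−p̂)(1/n₁+1/n₂)) = √(0.0704·0.9296·0.00286873) = √(0.000187771) = 0.0137.
z = (0.0522 − 0.0923)/0.0137 = -0.0401/0.0137 = -2.93.
p-value = P(Z < -2.932) ≈ 0.0017. With α = 0.025, reject H₀.

z = -2.93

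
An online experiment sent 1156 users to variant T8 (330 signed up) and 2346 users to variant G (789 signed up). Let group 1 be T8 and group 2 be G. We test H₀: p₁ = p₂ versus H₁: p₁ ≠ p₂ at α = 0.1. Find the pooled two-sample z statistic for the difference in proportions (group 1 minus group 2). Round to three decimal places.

p̂₁ = 330/1156 = 0.285467, p̂₂ = 789/2346 = 0.336317.
Pooled p̂ = (330+789)/(1156+2346) = 1119/3502 = 0.319532.
SE = √(0.217431 × 0.00129131) = 0.016756.
z = (0.285467 − 0.336317)/0.016756 = -0.050850/0.016756 = -3.035.
p-value = 2·P(Z > 3.035) ≈ 0.0024. With α = 0.1, reject H₀.

z = -3.035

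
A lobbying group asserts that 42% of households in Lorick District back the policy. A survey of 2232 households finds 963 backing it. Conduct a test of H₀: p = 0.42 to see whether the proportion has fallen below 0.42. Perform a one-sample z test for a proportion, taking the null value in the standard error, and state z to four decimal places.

z = 1.0962

p̂ = 963/2232 ≈ 0.431452.
SE = √(p₀(1−p₀)/n) = √(0.2436/2232) = 0.010447.
z = (0.431452 − 0.42)/0.010447 = 0.011452/0.010447 = 1.0962.
p-value = P(Z < 1.096) ≈ 0.8635.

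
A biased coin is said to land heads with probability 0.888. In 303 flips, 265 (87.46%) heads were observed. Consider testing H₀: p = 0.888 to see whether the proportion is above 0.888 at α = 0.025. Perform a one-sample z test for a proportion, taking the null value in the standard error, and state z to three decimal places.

z = -0.740

p̂ = 265/303 = 0.87459.
SE = √(p₀(1−p₀)/n) = √(0.099456/303) = 0.01812.
z = (0.87459 − 0.888)/0.01812 = -0.01341/0.01812 = -0.740.
p-value = P(Z > -0.740) ≈ 0.7704, so at α = 0.025 we fail to reject H₀.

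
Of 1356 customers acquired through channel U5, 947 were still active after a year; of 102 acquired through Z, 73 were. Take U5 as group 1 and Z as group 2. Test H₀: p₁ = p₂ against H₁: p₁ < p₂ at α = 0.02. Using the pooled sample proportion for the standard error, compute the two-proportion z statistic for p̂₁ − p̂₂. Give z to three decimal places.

p̂₁ = 947/1356 ≈ 0.69838, p̂₂ = 73/102 ≈ 0.71569.
Pooled p̂ = (947+73)/(1356+102) = 1020/1458 = 0.69959.
SE = √(0.210164 × 0.0105414) = 0.04707.
z = (0.69838 − 0.71569)/0.04707 = -0.01731/0.04707 = -0.368.
p-value = P(Z < -0.368) ≈ 0.3565, so at α = 0.02 we fail to reject H₀.

z = -0.368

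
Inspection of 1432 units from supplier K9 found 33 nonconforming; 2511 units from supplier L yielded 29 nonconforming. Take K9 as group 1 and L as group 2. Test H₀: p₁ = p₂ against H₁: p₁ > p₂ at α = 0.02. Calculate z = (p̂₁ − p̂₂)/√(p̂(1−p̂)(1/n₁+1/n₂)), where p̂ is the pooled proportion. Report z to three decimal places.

p̂₁ = 33/1432 ≈ 0.023045, p̂₂ = 29/2511 ≈ 0.011549.
Pooled p̂ = (33+29)/(1432+2511) = 62/3943 = 0.015724.
SE = √(p̂(1−p̂)(1/n₁+1/n₂)) = √(0.015724·0.984276·0.00109657) = √(1.69714e-05) = 0.004120.
z = (0.023045 − 0.011549)/0.004120 = 0.011496/0.004120 = 2.790.
p-value = P(Z > 2.790) ≈ 0.0026. With α = 0.02, reject H₀.

z = 2.790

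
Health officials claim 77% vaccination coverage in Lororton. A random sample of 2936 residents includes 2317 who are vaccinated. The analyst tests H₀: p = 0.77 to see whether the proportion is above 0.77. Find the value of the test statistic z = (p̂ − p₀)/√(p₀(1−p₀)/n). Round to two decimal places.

p̂ = 2317/2936 ≈ 0.78917.
Standard error under H₀: √(0.77×0.23/2936) = 0.00777.
z = (0.78917 − 0.77)/0.00777 = 0.01917/0.00777 = 2.47.
p-value = P(Z > 2.468) ≈ 0.0068.

z = 2.47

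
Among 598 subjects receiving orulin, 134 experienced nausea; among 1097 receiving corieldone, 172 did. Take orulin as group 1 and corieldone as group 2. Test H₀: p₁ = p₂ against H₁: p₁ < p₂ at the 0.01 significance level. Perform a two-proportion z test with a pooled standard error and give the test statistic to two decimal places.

z = 3.44

p̂₁ = 134/598 ≈ 0.22408, p̂₂ = 172/1097 ≈ 0.15679.
Pooled p̂ = (134+172)/(598+1097) = 306/1695 = 0.18053.
SE = √(0.14794 × 0.00258382) = 0.01955.
z = (0.22408 − 0.15679)/0.01955 = 0.06729/0.01955 = 3.44.
p-value = P(Z < 3.442) ≈ 0.9997. With α = 0.01, fail to reject H₀.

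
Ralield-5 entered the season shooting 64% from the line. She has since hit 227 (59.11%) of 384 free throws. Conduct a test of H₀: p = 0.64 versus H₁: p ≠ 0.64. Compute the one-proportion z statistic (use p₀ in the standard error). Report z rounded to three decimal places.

z = -1.994

p̂ = 227/384 ≈ 0.591146.
Standard error under H₀: √(0.64×0.36/384) = 0.024495.
z = (0.591146 − 0.64)/0.024495 = -0.048854/0.024495 = -1.994.
p-value = 2·P(Z > 1.994) ≈ 0.0461.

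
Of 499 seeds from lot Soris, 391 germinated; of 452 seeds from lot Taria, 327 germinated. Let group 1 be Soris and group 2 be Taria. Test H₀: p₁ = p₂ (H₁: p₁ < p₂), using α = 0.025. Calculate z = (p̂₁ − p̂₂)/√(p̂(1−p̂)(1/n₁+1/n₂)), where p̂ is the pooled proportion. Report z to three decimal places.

p̂₁ = 391/499 = 0.78357, p̂₂ = 327/452 = 0.72345.
Pooled p̂ = (391+327)/(499+452) = 718/951 = 0.75499.
SE = √(0.184978 × 0.0042164) = 0.02793.
z = (0.78357 − 0.72345)/0.02793 = 0.06012/0.02793 = 2.153.
p-value = P(Z < 2.153) ≈ 0.9843; since p > α = 0.025, fail to reject H₀.

z = 2.153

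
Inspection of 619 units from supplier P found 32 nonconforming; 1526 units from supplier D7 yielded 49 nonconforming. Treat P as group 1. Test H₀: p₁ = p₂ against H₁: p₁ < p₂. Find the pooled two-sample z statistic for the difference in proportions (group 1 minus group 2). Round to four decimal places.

p̂₁ = 32/619 = 0.0516963, p̂₂ = 49/1526 = 0.0321101.
Pooled p̂ = (32+49)/(619+1526) = 81/2145 = 0.0377622.
SE = √(p̂(1−p̂)(1/n₁+1/n₂)) = √(0.0377622·0.9622378·0.00227082) = √(8.2513e-05) = 0.0090837.
z = (0.0516963 − 0.0321101)/0.0090837 = 0.0195862/0.0090837 = 2.1562.

z = 2.1562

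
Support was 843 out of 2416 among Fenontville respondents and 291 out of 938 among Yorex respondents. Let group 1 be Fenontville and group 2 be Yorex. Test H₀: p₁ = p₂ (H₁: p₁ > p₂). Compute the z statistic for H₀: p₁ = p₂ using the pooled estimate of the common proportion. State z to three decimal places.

p̂₁ = 843/2416 = 0.34892, p̂₂ = 291/938 = 0.31023.
Pooled p̂ = (843+291)/(2416+938) = 1134/3354 = 0.33810.
SE = √(0.22379 × 0.00148001) = 0.01820.
z = (0.34892 − 0.31023)/0.01820 = 0.03869/0.01820 = 2.126.
p-value = P(Z > 2.126) ≈ 0.0168.

z = 2.126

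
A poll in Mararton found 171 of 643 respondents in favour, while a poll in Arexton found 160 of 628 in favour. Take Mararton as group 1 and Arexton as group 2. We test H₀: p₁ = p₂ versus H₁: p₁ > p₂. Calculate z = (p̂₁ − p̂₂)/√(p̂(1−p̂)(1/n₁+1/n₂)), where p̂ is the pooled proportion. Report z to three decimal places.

p̂₁ = 171/643 ≈ 0.26594, p̂₂ = 160/628 ≈ 0.25478.
Pooled p̂ = (171+160)/(643+628) = 331/1271 = 0.26042.
SE = √(0.192604 × 0.00314757) = 0.02462.
z = (0.26594 − 0.25478)/0.02462 = 0.01116/0.02462 = 0.453.
p-value = P(Z > 0.453) ≈ 0.3251.

z = 0.453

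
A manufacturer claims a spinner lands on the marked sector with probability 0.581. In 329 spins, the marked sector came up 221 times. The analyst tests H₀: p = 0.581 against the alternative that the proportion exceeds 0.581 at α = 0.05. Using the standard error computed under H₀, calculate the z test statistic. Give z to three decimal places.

z = 3.336

p̂ = 221/329 = 0.67173.
SE = √(p₀(1−p₀)/n) = √(0.24344/329) = 0.02720.
z = (0.67173 − 0.581)/0.02720 = 0.09073/0.02720 = 3.336.
p-value = P(Z > 3.336) ≈ 0.0004. With α = 0.05, reject H₀.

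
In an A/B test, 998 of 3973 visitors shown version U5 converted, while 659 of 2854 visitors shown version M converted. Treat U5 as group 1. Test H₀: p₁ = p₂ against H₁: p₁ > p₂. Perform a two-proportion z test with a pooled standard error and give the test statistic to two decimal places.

z = 1.93

p̂₁ = 998/3973 ≈ 0.2512, p̂₂ = 659/2854 ≈ 0.2309.
Pooled p̂ = (998+659)/(3973+2854) = 1657/6827 = 0.2427.
SE = √(0.183803 × 0.000602084) = 0.0105.
z = (0.2512 − 0.2309)/0.0105 = 0.0203/0.0105 = 1.93.
p-value = P(Z > 1.929) ≈ 0.0269.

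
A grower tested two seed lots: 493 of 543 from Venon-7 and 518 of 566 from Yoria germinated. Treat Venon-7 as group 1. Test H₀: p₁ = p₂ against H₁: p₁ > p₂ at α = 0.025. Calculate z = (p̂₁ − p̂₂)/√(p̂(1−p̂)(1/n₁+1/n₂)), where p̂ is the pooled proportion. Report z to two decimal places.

p̂₁ = 493/543 = 0.9079, p̂₂ = 518/566 = 0.9152.
Pooled p̂ = (493+518)/(543+566) = 1011/1109 = 0.9116.
SE = √(p̂(1−p̂)(1/n₁+1/n₂)) = √(0.9116·0.0884·0.00360841) = √(0.00029069) = 0.0170.
z = (0.9079 − 0.9152)/0.0170 = -0.0073/0.0170 = -0.43.
p-value = P(Z > -0.427) ≈ 0.6652; since p > α = 0.025, fail to reject H₀.

z = -0.43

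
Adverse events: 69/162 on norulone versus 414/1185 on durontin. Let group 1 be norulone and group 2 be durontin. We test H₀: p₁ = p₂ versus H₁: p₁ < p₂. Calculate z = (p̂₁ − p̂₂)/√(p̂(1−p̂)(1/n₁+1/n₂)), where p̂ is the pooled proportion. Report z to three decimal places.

z = 1.906

p̂₁ = 69/162 = 0.42593, p̂₂ = 414/1185 = 0.34937.
Pooled p̂ = (69+414)/(162+1185) = 483/1347 = 0.35857.
SE = √(0.229999 × 0.00701672) = 0.04017.
z = (0.42593 − 0.34937)/0.04017 = 0.07656/0.04017 = 1.906.
p-value = P(Z < 1.906) ≈ 0.9717.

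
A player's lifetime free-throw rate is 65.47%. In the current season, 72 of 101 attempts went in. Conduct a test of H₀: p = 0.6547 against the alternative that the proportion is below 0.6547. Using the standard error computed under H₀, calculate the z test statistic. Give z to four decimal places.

z = 1.2296

p̂ = 72/101 = 0.7128713.
Under H₀, SE = √(0.6547·0.3453/101) = √(0.0022383) = 0.0473106.
z = (0.7128713 − 0.6547)/0.0473106 = 0.0581713/0.0473106 = 1.2296.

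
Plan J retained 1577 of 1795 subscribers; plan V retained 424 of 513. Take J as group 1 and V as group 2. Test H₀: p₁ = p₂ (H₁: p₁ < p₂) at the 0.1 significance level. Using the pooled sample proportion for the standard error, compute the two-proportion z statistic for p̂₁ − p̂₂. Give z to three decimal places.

z = 3.061

p̂₁ = 1577/1795 = 0.87855, p̂₂ = 424/513 = 0.82651.
Pooled p̂ = (1577+424)/(1795+513) = 2001/2308 = 0.86698.
SE = √(p̂(1−p̂)(1/n₁+1/n₂)) = √(0.86698·0.13302·0.00250642) = √(0.000289047) = 0.01700.
z = (0.87855 − 0.82651)/0.01700 = 0.05204/0.01700 = 3.061.
p-value = P(Z < 3.061) ≈ 0.9989, so at α = 0.1 we fail to reject H₀.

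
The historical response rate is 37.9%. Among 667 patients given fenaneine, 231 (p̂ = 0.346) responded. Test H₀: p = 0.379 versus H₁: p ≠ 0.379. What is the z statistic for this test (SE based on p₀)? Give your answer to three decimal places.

p̂ = 231/667 ≈ 0.346327.
Under H₀, SE = √(0.379·0.621/667) = √(0.000352862) = 0.018785.
z = (0.346327 − 0.379)/0.018785 = -0.032673/0.018785 = -1.739.

z = -1.739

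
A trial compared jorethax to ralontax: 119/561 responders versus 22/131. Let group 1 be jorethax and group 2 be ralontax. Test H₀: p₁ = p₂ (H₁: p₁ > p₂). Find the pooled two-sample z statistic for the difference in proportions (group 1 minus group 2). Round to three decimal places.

z = 1.130

p̂₁ = 119/561 = 0.21212, p̂₂ = 22/131 = 0.16794.
Pooled p̂ = (119+22)/(561+131) = 141/692 = 0.20376.
SE = √(0.16224 × 0.00941612) = 0.03909.
z = (0.21212 − 0.16794)/0.03909 = 0.04418/0.03909 = 1.130.
p-value = P(Z > 1.130) ≈ 0.1292.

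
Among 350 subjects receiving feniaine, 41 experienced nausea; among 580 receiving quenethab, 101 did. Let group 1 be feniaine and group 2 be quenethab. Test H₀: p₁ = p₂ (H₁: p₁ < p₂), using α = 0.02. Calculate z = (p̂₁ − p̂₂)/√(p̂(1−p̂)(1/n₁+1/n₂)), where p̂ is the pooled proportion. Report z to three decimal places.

p̂₁ = 41/350 ≈ 0.11714, p̂₂ = 101/580 ≈ 0.17414.
Pooled p̂ = (41+101)/(350+580) = 142/930 = 0.15269.
SE = √(p̂(1−p̂)(1/n₁+1/n₂)) = √(0.15269·0.84731·0.00458128) = √(0.000592701) = 0.02435.
z = (0.11714 − 0.17414)/0.02435 = -0.05700/0.02435 = -2.341.
p-value = P(Z < -2.341) ≈ 0.0096; since p < α = 0.02, reject H₀.

z = -2.341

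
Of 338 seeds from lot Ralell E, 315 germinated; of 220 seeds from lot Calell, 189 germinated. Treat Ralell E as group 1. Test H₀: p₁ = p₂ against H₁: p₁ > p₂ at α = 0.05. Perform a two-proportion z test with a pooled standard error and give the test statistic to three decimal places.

p̂₁ = 315/338 ≈ 0.93195, p̂₂ = 189/220 ≈ 0.85909.
Pooled p̂ = (315+189)/(338+220) = 504/558 = 0.90323.
SE = √(p̂(1−p̂)(1/n₁+1/n₂)) = √(0.90323·0.09677·0.00750403) = √(0.00065592) = 0.02561.
z = (0.93195 − 0.85909)/0.02561 = 0.07286/0.02561 = 2.845.
p-value = P(Z > 2.845) ≈ 0.0022; since p < α = 0.05, reject H₀.

z = 2.845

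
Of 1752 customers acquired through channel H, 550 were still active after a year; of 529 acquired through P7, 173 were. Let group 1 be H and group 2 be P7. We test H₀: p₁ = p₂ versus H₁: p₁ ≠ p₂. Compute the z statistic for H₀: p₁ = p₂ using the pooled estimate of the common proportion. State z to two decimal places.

p̂₁ = 550/1752 = 0.3139, p̂₂ = 173/529 = 0.3270.
Pooled p̂ = (550+173)/(1752+529) = 723/2281 = 0.3170.
SE = √(p̂(1−p̂)(1/n₁+1/n₂)) = √(0.3170·0.6830·0.00246114) = √(0.000532832) = 0.0231.
z = (0.3139 − 0.3270)/0.0231 = -0.0131/0.0231 = -0.57.

z = -0.57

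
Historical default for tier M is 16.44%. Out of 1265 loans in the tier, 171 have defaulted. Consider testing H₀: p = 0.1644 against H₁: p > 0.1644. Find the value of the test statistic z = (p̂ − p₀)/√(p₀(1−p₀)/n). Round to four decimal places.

p̂ = 171/1265 = 0.1351779.
Under H₀, SE = √(0.1644·0.8356/1265) = √(0.000108595) = 0.0104209.
z = (0.1351779 − 0.1644)/0.0104209 = -0.0292221/0.0104209 = -2.8042.
p-value = P(Z > -2.804) ≈ 0.9975.

z = -2.8042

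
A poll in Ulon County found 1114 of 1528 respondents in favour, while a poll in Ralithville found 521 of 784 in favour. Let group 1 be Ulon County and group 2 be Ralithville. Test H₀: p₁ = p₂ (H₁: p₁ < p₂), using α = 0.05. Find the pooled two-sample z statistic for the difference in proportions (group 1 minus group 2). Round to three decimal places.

p̂₁ = 1114/1528 ≈ 0.729058, p̂₂ = 521/784 ≈ 0.664541.
Pooled p̂ = (1114+521)/(1528+784) = 1635/2312 = 0.707180.
SE = √(0.207076 × 0.00192996) = 0.019991.
z = (0.729058 − 0.664541)/0.019991 = 0.064517/0.019991 = 3.227.
p-value = P(Z < 3.227) ≈ 0.9994. With α = 0.05, fail to reject H₀.

z = 3.227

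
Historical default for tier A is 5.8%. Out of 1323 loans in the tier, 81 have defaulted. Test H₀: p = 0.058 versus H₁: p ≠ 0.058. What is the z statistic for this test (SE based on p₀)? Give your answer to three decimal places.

z = 0.502

p̂ = 81/1323 ≈ 0.061224.
SE = √(p₀(1−p₀)/n) = √(0.054636/1323) = 0.006426.
z = (0.061224 − 0.058)/0.006426 = 0.003224/0.006426 = 0.502.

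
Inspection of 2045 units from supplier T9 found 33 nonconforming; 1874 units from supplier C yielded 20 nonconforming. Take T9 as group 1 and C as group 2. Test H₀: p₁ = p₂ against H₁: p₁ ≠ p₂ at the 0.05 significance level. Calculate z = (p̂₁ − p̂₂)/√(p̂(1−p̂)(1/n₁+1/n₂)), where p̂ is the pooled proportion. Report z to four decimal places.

z = 1.4795

p̂₁ = 33/2045 = 0.0161369, p̂₂ = 20/1874 = 0.0106724.
Pooled p̂ = (33+20)/(2045+1874) = 53/3919 = 0.0135239.
SE = √(0.013341 × 0.00102262) = 0.0036936.
z = (0.0161369 − 0.0106724)/0.0036936 = 0.0054645/0.0036936 = 1.4795.
p-value = 2·P(Z > 1.479) ≈ 0.1390. With α = 0.05, fail to reject H₀.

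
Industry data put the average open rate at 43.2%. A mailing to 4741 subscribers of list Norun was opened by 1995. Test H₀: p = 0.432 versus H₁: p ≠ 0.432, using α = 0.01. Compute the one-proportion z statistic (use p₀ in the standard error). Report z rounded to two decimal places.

p̂ = 1995/4741 ≈ 0.4208.
Standard error under H₀: √(0.432×0.568/4741) = 0.0072.
z = (0.4208 − 0.432)/0.0072 = -0.0112/0.0072 = -1.56.
p-value = 2·P(Z > 1.557) ≈ 0.1194. With α = 0.01, fail to reject H₀.

z = -1.56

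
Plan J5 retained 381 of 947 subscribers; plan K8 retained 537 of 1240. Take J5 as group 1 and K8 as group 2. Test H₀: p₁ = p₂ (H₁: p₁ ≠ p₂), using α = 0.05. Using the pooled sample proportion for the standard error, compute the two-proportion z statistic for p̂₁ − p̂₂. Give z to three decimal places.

p̂₁ = 381/947 ≈ 0.40232, p̂₂ = 537/1240 ≈ 0.43306.
Pooled p̂ = (381+537)/(947+1240) = 918/2187 = 0.41975.
SE = √(0.24356 × 0.00186242) = 0.02130.
z = (0.40232 − 0.43306)/0.02130 = -0.03074/0.02130 = -1.443.
Two-sided p-value ≈ 2·Φ(−1.443) = 0.1489, so at α = 0.05 we fail to reject H₀.

z = -1.443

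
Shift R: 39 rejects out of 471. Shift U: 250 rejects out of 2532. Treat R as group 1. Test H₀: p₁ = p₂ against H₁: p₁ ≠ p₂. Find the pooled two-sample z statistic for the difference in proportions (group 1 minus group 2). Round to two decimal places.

p̂₁ = 39/471 ≈ 0.08280, p̂₂ = 250/2532 ≈ 0.09874.
Pooled p̂ = (39+250)/(471+2532) = 289/3003 = 0.09624.
SE = √(p̂(1−p̂)(1/n₁+1/n₂)) = √(0.09624·0.90376·0.00251809) = √(0.000219012) = 0.01480.
z = (0.08280 − 0.09874)/0.01480 = -0.01594/0.01480 = -1.08.

z = -1.08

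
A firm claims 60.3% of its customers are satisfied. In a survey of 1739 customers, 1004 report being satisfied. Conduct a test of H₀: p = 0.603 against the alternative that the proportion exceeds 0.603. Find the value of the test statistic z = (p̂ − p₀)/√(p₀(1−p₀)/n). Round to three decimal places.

p̂ = 1004/1739 ≈ 0.577343.
Under H₀, SE = √(0.603·0.397/1739) = √(0.00013766) = 0.011733.
z = (0.577343 − 0.603)/0.011733 = -0.025657/0.011733 = -2.187.
p-value = P(Z > -2.187) ≈ 0.9856.

z = -2.187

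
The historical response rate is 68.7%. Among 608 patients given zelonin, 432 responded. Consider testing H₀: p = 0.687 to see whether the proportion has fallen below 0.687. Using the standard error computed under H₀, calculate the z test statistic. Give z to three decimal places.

z = 1.251

p̂ = 432/608 = 0.71053.
Under H₀, SE = √(0.687·0.313/608) = √(0.000353669) = 0.01881.
z = (0.71053 − 0.687)/0.01881 = 0.02353/0.01881 = 1.251.
p-value = P(Z < 1.251) ≈ 0.8945.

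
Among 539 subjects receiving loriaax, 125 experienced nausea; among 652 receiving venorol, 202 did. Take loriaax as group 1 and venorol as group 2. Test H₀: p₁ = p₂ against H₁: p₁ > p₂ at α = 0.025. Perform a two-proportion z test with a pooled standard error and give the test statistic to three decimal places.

z = -2.999

p̂₁ = 125/539 ≈ 0.23191, p̂₂ = 202/652 ≈ 0.30982.
Pooled p̂ = (125+202)/(539+652) = 327/1191 = 0.27456.
SE = √(p̂(1−p̂)(1/n₁+1/n₂)) = √(0.27456·0.72544·0.00338903) = √(0.000675015) = 0.02598.
z = (0.23191 − 0.30982)/0.02598 = -0.07791/0.02598 = -2.999.
p-value = P(Z > -2.999) ≈ 0.9986; since p > α = 0.025, fail to reject H₀.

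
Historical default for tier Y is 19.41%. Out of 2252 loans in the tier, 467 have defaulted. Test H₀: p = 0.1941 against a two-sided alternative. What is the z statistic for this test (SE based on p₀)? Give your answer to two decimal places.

p̂ = 467/2252 = 0.20737.
SE = √(p₀(1−p₀)/n) = √(0.15643/2252) = 0.00833.
z = (0.20737 − 0.1941)/0.00833 = 0.01327/0.00833 = 1.59.
p-value = 2·P(Z > 1.592) ≈ 0.1113.

z = 1.59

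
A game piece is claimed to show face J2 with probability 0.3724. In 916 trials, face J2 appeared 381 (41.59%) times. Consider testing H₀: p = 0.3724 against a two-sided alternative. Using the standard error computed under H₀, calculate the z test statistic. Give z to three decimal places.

z = 2.726

p̂ = 381/916 ≈ 0.41594.
Standard error under H₀: √(0.3724×0.6276/916) = 0.01597.
z = (0.41594 − 0.3724)/0.01597 = 0.04354/0.01597 = 2.726.
p-value = 2·P(Z > 2.726) ≈ 0.0064.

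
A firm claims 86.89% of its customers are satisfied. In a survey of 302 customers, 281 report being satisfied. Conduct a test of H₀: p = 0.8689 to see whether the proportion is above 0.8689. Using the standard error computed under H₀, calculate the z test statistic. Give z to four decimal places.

z = 3.1699

p̂ = 281/302 = 0.9304636.
Under H₀, SE = √(0.8689·0.1311/302) = √(0.000377195) = 0.0194215.
z = (0.9304636 − 0.8689)/0.0194215 = 0.0615636/0.0194215 = 3.1699.
p-value = P(Z > 3.170) ≈ 0.0008.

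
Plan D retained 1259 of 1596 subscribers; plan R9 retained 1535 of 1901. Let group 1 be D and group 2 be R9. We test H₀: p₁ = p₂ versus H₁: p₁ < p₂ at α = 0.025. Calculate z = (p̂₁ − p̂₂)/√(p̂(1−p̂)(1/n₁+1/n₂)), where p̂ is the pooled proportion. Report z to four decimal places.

z = -1.3687

p̂₁ = 1259/1596 ≈ 0.788847, p̂₂ = 1535/1901 ≈ 0.807470.
Pooled p̂ = (1259+1535)/(1596+1901) = 2794/3497 = 0.798971.
SE = √(0.160617 × 0.00115261) = 0.013606.
z = (0.788847 − 0.807470)/0.013606 = -0.018623/0.013606 = -1.3687.
p-value = P(Z < -1.369) ≈ 0.0855; since p > α = 0.025, fail to reject H₀.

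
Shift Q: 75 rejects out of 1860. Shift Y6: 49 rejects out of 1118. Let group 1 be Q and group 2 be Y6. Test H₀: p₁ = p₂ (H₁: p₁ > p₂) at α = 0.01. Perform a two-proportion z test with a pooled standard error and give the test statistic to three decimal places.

z = -0.464

p̂₁ = 75/1860 ≈ 0.04032, p̂₂ = 49/1118 ≈ 0.04383.
Pooled p̂ = (75+49)/(1860+1118) = 124/2978 = 0.04164.
SE = √(0.0399049 × 0.00143209) = 0.00756.
z = (0.04032 − 0.04383)/0.00756 = -0.00351/0.00756 = -0.464.
p-value = P(Z > -0.464) ≈ 0.6786. With α = 0.01, fail to reject H₀.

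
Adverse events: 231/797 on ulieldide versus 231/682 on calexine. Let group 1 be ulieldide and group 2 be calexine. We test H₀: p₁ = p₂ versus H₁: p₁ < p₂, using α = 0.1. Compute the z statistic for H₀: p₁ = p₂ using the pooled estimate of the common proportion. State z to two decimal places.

z = -2.02

p̂₁ = 231/797 = 0.2898, p̂₂ = 231/682 = 0.3387.
Pooled p̂ = (231+231)/(797+682) = 462/1479 = 0.3124.
SE = √(p̂(1−p̂)(1/n₁+1/n₂)) = √(0.3124·0.6876·0.00272098) = √(0.000584456) = 0.0242.
z = (0.2898 − 0.3387)/0.0242 = -0.0489/0.0242 = -2.02.
p-value = P(Z < -2.022) ≈ 0.0216, so at α = 0.1 we reject H₀.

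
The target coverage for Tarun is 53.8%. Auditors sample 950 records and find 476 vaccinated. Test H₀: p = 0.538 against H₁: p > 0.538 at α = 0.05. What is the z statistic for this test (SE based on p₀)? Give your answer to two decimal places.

z = -2.28

p̂ = 476/950 = 0.5011.
Under H₀, SE = √(0.538·0.462/950) = √(0.000261638) = 0.0162.
z = (0.5011 − 0.538)/0.0162 = -0.0369/0.0162 = -2.28.
p-value = P(Z > -2.284) ≈ 0.9888, so at α = 0.05 we fail to reject H₀.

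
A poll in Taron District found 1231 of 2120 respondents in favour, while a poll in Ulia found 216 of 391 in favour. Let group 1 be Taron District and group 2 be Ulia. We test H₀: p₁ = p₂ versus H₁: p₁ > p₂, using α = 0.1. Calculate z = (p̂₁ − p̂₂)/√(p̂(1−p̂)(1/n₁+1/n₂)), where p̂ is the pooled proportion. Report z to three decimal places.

z = 1.038

p̂₁ = 1231/2120 = 0.58066, p̂₂ = 216/391 = 0.55243.
Pooled p̂ = (1231+216)/(2120+391) = 1447/2511 = 0.57626.
SE = √(0.244184 × 0.00302924) = 0.02720.
z = (0.58066 − 0.55243)/0.02720 = 0.02823/0.02720 = 1.038.
p-value = P(Z > 1.038) ≈ 0.1496, so at α = 0.1 we fail to reject H₀.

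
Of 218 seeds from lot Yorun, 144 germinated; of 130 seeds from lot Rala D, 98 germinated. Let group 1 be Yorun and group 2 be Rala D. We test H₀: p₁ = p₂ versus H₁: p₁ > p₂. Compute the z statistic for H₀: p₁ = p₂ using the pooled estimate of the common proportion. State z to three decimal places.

p̂₁ = 144/218 ≈ 0.66055, p̂₂ = 98/130 ≈ 0.75385.
Pooled p̂ = (144+98)/(218+130) = 242/348 = 0.69540.
SE = √(p̂(1−p̂)(1/n₁+1/n₂)) = √(0.69540·0.30460·0.0122795) = √(0.00260101) = 0.05100.
z = (0.66055 − 0.75385)/0.05100 = -0.09330/0.05100 = -1.829.
p-value = P(Z > -1.829) ≈ 0.9663.

z = -1.829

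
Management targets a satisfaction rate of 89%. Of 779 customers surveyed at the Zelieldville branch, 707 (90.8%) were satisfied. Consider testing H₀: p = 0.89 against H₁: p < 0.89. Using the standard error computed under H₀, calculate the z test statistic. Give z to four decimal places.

z = 1.5676

p̂ = 707/779 = 0.9075738.
Under H₀, SE = √(0.89·0.11/779) = √(0.000125674) = 0.0112104.
z = (0.9075738 − 0.89)/0.0112104 = 0.0175738/0.0112104 = 1.5676.
p-value = P(Z < 1.568) ≈ 0.9415.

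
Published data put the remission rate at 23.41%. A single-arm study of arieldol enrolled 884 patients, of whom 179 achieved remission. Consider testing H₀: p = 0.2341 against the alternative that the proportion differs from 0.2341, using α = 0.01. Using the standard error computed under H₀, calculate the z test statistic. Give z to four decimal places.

p̂ = 179/884 ≈ 0.202489.
SE = √(p₀(1−p₀)/n) = √(0.1793/884) = 0.014242.
z = (0.202489 − 0.2341)/0.014242 = -0.031611/0.014242 = -2.2196.
p-value = 2·P(Z > 2.220) ≈ 0.0264. With α = 0.01, fail to reject H₀.

z = -2.2196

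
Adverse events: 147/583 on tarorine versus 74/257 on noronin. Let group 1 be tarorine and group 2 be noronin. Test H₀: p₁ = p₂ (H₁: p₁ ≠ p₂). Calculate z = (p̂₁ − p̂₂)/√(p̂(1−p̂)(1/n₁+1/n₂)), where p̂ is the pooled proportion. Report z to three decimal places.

z = -1.086

p̂₁ = 147/583 ≈ 0.25214, p̂₂ = 74/257 ≈ 0.28794.
Pooled p̂ = (147+74)/(583+257) = 221/840 = 0.26310.
SE = √(p̂(1−p̂)(1/n₁+1/n₂)) = √(0.26310·0.73690·0.00560632) = √(0.00108693) = 0.03297.
z = (0.25214 − 0.28794)/0.03297 = -0.03580/0.03297 = -1.086.
Two-sided p-value ≈ 2·Φ(−1.086) = 0.2776.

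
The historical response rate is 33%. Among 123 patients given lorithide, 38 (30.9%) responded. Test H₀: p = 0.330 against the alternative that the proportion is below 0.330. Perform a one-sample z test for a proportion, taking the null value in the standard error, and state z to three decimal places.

p̂ = 38/123 = 0.30894.
SE = √(p₀(1−p₀)/n) = √(0.2211/123) = 0.04240.
z = (0.30894 − 0.33)/0.04240 = -0.02106/0.04240 = -0.497.
p-value = P(Z < -0.497) ≈ 0.3097.

z = -0.497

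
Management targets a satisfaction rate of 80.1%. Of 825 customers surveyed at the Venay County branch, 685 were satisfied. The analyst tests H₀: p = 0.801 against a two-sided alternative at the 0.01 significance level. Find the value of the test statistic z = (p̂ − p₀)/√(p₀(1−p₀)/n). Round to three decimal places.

p̂ = 685/825 ≈ 0.83030.
SE = √(p₀(1−p₀)/n) = √(0.1594/825) = 0.01390.
z = (0.83030 − 0.801)/0.01390 = 0.02930/0.01390 = 2.108.
Two-sided p-value ≈ 2·Φ(−2.108) = 0.0350, so at α = 0.01 we fail to reject H₀.

z = 2.108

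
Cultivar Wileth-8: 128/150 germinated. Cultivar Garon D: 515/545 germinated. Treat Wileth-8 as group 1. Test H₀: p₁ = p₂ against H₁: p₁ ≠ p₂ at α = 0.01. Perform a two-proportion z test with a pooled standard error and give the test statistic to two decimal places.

z = -3.78

p̂₁ = 128/150 ≈ 0.85333, p̂₂ = 515/545 ≈ 0.94495.
Pooled p̂ = (128+515)/(150+545) = 643/695 = 0.92518.
SE = √(p̂(1−p̂)(1/n₁+1/n₂)) = √(0.92518·0.07482·0.00850153) = √(0.000588494) = 0.02426.
z = (0.85333 − 0.94495)/0.02426 = -0.09162/0.02426 = -3.78.
Two-sided p-value ≈ 2·Φ(−3.777) = 0.0002; since p < α = 0.01, reject H₀.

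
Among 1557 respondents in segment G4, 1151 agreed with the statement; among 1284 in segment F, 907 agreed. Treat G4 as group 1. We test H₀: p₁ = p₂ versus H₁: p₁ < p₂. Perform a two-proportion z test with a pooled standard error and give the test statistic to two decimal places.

z = 1.95

p̂₁ = 1151/1557 ≈ 0.7392, p̂₂ = 907/1284 ≈ 0.7064.
Pooled p̂ = (1151+907)/(1557+1284) = 2058/2841 = 0.7244.
SE = √(0.199648 × 0.00142108) = 0.0168.
z = (0.7392 − 0.7064)/0.0168 = 0.0328/0.0168 = 1.95.
p-value = P(Z < 1.951) ≈ 0.9744.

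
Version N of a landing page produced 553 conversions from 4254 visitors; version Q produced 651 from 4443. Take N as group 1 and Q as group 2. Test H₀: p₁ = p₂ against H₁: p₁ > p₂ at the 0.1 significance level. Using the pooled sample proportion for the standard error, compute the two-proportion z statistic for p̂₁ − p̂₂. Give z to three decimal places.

p̂₁ = 553/4254 ≈ 0.129995, p̂₂ = 651/4443 ≈ 0.146523.
Pooled p̂ = (553+651)/(4254+4443) = 1204/8697 = 0.138439.
SE = √(p̂(1−p̂)(1/n₁+1/n₂)) = √(0.138439·0.861561·0.000460146) = √(5.48831e-05) = 0.007408.
z = (0.129995 − 0.146523)/0.007408 = -0.016528/0.007408 = -2.231.
p-value = P(Z > -2.231) ≈ 0.9872. With α = 0.1, fail to reject H₀.

z = -2.231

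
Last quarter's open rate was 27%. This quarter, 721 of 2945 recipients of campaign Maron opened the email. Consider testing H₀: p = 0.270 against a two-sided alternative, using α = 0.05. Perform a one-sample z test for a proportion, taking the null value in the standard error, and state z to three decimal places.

p̂ = 721/2945 = 0.24482.
Standard error under H₀: √(0.27×0.73/2945) = 0.00818.
z = (0.24482 − 0.27)/0.00818 = -0.02518/0.00818 = -3.078.
Two-sided p-value ≈ 2·Φ(−3.078) = 0.0021, so at α = 0.05 we reject H₀.

z = -3.078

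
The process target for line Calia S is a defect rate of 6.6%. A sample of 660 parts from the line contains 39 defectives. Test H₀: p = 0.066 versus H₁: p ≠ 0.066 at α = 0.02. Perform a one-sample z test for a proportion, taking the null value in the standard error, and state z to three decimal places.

z = -0.715

p̂ = 39/660 ≈ 0.05909.
Standard error under H₀: √(0.066×0.934/660) = 0.00966.
z = (0.05909 − 0.066)/0.00966 = -0.00691/0.00966 = -0.715.
p-value = 2·P(Z > 0.715) ≈ 0.4747, so at α = 0.02 we fail to reject H₀.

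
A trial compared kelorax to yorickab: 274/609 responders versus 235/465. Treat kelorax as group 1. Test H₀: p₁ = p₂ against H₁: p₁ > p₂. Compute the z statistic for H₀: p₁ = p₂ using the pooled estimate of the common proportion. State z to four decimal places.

z = -1.8035

p̂₁ = 274/609 = 0.449918, p̂₂ = 235/465 = 0.505376.
Pooled p̂ = (274+235)/(609+465) = 509/1074 = 0.473929.
SE = √(0.24932 × 0.00379257) = 0.030750.
z = (0.449918 − 0.505376)/0.030750 = -0.055458/0.030750 = -1.8035.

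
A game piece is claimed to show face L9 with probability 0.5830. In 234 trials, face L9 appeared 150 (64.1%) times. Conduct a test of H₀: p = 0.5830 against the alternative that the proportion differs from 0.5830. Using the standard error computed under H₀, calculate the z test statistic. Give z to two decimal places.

p̂ = 150/234 ≈ 0.6410.
Standard error under H₀: √(0.583×0.417/234) = 0.0322.
z = (0.6410 − 0.583)/0.0322 = 0.0580/0.0322 = 1.80.

z = 1.80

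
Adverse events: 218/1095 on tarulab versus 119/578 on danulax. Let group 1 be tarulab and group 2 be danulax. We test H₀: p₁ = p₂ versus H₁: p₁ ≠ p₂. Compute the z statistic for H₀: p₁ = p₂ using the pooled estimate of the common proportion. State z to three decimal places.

p̂₁ = 218/1095 ≈ 0.199087, p̂₂ = 119/578 ≈ 0.205882.
Pooled p̂ = (218+119)/(1095+578) = 337/1673 = 0.201435.
SE = √(0.160859 × 0.00264335) = 0.020621.
z = (0.199087 − 0.205882)/0.020621 = -0.006795/0.020621 = -0.330.

z = -0.330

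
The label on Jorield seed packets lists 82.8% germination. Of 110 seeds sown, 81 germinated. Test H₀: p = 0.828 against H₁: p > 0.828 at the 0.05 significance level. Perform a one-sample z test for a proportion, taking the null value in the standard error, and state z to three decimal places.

z = -2.547

p̂ = 81/110 ≈ 0.73636.
Under H₀, SE = √(0.828·0.172/110) = √(0.00129469) = 0.03598.
z = (0.73636 − 0.828)/0.03598 = -0.09164/0.03598 = -2.547.
p-value = P(Z > -2.547) ≈ 0.9946. With α = 0.05, fail to reject H₀.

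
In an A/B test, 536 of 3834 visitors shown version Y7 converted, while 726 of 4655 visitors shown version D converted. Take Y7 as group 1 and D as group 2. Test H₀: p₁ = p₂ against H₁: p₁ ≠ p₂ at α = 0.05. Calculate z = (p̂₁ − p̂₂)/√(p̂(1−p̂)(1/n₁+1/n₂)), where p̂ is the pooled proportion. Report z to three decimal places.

z = -2.083

p̂₁ = 536/3834 ≈ 0.139802, p̂₂ = 726/4655 ≈ 0.155961.
Pooled p̂ = (536+726)/(3834+4655) = 1262/8489 = 0.148663.
SE = √(p̂(1−p̂)(1/n₁+1/n₂)) = √(0.148663·0.851337·0.000475647) = √(6.0199e-05) = 0.007759.
z = (0.139802 − 0.155961)/0.007759 = -0.016159/0.007759 = -2.083.
p-value = 2·P(Z > 2.083) ≈ 0.0373. With α = 0.05, reject H₀.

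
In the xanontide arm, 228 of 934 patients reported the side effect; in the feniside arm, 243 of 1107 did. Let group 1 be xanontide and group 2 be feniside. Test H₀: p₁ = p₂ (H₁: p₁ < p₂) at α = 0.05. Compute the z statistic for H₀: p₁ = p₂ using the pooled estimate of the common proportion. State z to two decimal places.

z = 1.31

p̂₁ = 228/934 ≈ 0.24411, p̂₂ = 243/1107 ≈ 0.21951.
Pooled p̂ = (228+243)/(934+1107) = 471/2041 = 0.23077.
SE = √(p̂(1−p̂)(1/n₁+1/n₂)) = √(0.23077·0.76923·0.00197401) = √(0.000350415) = 0.01872.
z = (0.24411 − 0.21951)/0.01872 = 0.02460/0.01872 = 1.31.
p-value = P(Z < 1.314) ≈ 0.9056. With α = 0.05, fail to reject H₀.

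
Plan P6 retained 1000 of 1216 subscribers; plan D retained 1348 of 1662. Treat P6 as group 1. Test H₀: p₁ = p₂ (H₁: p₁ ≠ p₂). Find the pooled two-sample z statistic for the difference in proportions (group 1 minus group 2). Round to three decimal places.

p̂₁ = 1000/1216 ≈ 0.82237, p̂₂ = 1348/1662 ≈ 0.81107.
Pooled p̂ = (1000+1348)/(1216+1662) = 2348/2878 = 0.81584.
SE = √(0.150242 × 0.00142405) = 0.01463.
z = (0.82237 − 0.81107)/0.01463 = 0.01130/0.01463 = 0.772.

z = 0.772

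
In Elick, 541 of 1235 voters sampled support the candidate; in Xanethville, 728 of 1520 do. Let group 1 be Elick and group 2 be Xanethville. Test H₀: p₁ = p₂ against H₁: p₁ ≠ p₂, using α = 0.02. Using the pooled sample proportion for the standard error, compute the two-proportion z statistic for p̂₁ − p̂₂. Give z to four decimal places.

z = -2.1414

p̂₁ = 541/1235 = 0.438057, p̂₂ = 728/1520 = 0.478947.
Pooled p̂ = (541+728)/(1235+1520) = 1269/2755 = 0.460617.
SE = √(0.248449 × 0.00146761) = 0.019095.
z = (0.438057 − 0.478947)/0.019095 = -0.040890/0.019095 = -2.1414.
Two-sided p-value ≈ 2·Φ(−2.141) = 0.0322. With α = 0.02, fail to reject H₀.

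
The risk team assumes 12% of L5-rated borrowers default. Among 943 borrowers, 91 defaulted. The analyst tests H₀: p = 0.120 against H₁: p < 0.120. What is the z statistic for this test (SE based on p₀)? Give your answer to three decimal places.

z = -2.221

p̂ = 91/943 ≈ 0.09650.
Standard error under H₀: √(0.12×0.88/943) = 0.01058.
z = (0.09650 − 0.12)/0.01058 = -0.02350/0.01058 = -2.221.
p-value = P(Z < -2.221) ≈ 0.0132.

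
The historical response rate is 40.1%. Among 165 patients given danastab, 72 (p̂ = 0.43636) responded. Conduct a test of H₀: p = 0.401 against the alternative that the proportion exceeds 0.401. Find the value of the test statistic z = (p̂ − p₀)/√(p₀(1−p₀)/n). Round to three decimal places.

z = 0.927

p̂ = 72/165 = 0.43636.
Under H₀, SE = √(0.401·0.599/165) = √(0.00145575) = 0.03815.
z = (0.43636 − 0.401)/0.03815 = 0.03536/0.03815 = 0.927.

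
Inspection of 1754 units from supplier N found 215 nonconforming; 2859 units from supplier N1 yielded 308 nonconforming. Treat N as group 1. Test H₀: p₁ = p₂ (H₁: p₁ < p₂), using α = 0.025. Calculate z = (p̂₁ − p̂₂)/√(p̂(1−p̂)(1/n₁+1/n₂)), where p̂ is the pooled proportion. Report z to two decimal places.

z = 1.54

p̂₁ = 215/1754 = 0.12258, p̂₂ = 308/2859 = 0.10773.
Pooled p̂ = (215+308)/(1754+2859) = 523/4613 = 0.11338.
SE = √(0.100521 × 0.000919898) = 0.00962.
z = (0.12258 − 0.10773)/0.00962 = 0.01485/0.00962 = 1.54.
p-value = P(Z < 1.544) ≈ 0.9387; since p > α = 0.025, fail to reject H₀.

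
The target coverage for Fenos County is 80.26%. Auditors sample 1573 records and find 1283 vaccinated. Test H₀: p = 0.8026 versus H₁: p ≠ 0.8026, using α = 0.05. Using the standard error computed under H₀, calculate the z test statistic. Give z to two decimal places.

z = 1.30

p̂ = 1283/1573 = 0.8156.
SE = √(p₀(1−p₀)/n) = √(0.15843/1573) = 0.0100.
z = (0.8156 − 0.8026)/0.0100 = 0.0130/0.0100 = 1.30.
p-value = 2·P(Z > 1.299) ≈ 0.1939. With α = 0.05, fail to reject H₀.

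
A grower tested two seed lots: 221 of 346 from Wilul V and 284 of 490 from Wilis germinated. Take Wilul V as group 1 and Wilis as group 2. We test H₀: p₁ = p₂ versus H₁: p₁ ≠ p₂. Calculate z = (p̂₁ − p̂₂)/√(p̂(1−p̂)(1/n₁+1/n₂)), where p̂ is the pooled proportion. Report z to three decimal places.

p̂₁ = 221/346 ≈ 0.63873, p̂₂ = 284/490 ≈ 0.57959.
Pooled p̂ = (221+284)/(346+490) = 505/836 = 0.60407.
SE = √(0.23917 × 0.00493099) = 0.03434.
z = (0.63873 − 0.57959)/0.03434 = 0.05914/0.03434 = 1.722.
Two-sided p-value ≈ 2·Φ(−1.722) = 0.0851.

z = 1.722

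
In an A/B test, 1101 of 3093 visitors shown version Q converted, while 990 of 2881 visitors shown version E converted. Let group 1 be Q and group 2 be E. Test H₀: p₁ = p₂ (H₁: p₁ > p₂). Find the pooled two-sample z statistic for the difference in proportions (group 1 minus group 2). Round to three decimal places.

p̂₁ = 1101/3093 = 0.35597, p̂₂ = 990/2881 = 0.34363.
Pooled p̂ = (1101+990)/(3093+2881) = 2091/5974 = 0.35002.
SE = √(p̂(1−p̂)(1/n₁+1/n₂)) = √(0.35002·0.64998·0.000670412) = √(0.000152522) = 0.01235.
z = (0.35597 − 0.34363)/0.01235 = 0.01234/0.01235 = 0.999.

z = 0.999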